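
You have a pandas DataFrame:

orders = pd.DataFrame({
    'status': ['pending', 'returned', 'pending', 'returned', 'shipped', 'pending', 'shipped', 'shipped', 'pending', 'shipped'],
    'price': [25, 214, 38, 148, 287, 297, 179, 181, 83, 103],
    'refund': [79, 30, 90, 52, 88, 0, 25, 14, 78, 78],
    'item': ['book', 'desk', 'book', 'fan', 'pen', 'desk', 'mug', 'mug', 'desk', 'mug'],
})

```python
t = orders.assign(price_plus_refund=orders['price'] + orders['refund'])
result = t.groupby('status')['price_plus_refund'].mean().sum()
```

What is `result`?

add column price_plus_refund = orders['price'] + orders['refund']:
     status  price  refund  item  price_plus_refund
0   pending     25      79  book                104
1  returned    214      30  desk                244
2   pending     38      90  book                128
3  returned    148      52   fan                200
4   shipped    287      88   pen                375
5   pending    297       0  desk                297
6   shipped    179      25   mug                204
7   shipped    181      14   mug                195
8   pending     83      78  desk                161
9   shipped    103      78   mug                181
group by status, mean of price_plus_refund:
status
pending     172.50
returned    222.00
shipped     238.75
Name: price_plus_refund, dtype: float64
Hence 633.25.

633.25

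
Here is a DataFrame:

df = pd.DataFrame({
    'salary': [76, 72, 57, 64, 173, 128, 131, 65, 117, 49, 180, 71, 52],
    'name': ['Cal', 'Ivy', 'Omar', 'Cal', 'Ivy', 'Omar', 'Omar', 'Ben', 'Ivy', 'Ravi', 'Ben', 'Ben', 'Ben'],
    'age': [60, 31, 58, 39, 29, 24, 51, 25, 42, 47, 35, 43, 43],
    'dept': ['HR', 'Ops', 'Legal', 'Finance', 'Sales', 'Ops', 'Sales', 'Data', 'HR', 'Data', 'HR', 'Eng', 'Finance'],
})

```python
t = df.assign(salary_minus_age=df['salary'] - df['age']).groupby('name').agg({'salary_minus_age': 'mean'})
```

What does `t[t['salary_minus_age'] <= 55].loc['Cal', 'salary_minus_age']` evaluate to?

add column salary_minus_age = df['salary'] - df['age']:
    salary  name  age     dept  salary_minus_age
0       76   Cal   60       HR                16
1       72   Ivy   31      Ops                41
2       57  Omar   58    Legal                -1
3       64   Cal   39  Finance                25
4      173   Ivy   29    Sales               144
5      128  Omar   24      Ops               104
6      131  Omar   51    Sales                80
7       65   Ben   25     Data                40
8      117   Ivy   42       HR                75
9       49  Ravi   47     Data                 2
10     180   Ben   35       HR               145
11      71   Ben   43      Eng                28
12      52   Ben   43  Finance                 9
group by name, mean of salary_minus_age:
      salary_minus_age
name                  
Ben          55.500000
Cal          20.500000
Ivy          86.666667
Omar         61.000000
Ravi          2.000000
filter rows where salary_minus_age <= 55:
      salary_minus_age
name                  
Cal               20.5
Ravi               2.0
So loc['Cal', 'salary_minus_age'] = 20.5.

20.5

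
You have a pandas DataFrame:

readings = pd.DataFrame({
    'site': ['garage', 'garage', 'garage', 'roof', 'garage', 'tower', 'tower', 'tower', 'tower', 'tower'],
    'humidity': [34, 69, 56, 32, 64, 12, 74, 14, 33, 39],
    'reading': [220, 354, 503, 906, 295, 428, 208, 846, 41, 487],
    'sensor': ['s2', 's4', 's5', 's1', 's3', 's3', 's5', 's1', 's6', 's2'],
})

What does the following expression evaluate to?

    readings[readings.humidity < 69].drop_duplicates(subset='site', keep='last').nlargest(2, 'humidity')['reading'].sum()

782

filter rows where humidity < 69:
     site  humidity  reading sensor
0  garage        34      220     s2
2  garage        56      503     s5
3    roof        32      906     s1
4  garage        64      295     s3
5   tower        12      428     s3
7   tower        14      846     s1
8   tower        33       41     s6
9   tower        39      487     s2
drop duplicate site (keep=last):
     site  humidity  reading sensor
3    roof        32      906     s1
4  garage        64      295     s3
9   tower        39      487     s2
take 2 rows with largest humidity:
     site  humidity  reading sensor
4  garage        64      295     s3
9   tower        39      487     s2
Taking the sum of column 'reading' gives 782.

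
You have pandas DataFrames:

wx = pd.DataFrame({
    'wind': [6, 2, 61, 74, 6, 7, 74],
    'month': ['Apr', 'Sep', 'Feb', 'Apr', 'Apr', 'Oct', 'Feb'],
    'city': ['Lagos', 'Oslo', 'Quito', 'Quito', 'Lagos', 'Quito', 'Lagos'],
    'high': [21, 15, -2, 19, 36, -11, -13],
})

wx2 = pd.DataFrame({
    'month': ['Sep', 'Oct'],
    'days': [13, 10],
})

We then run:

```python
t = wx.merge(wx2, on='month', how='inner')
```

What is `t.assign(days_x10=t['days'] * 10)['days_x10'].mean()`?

115.0

merge on 'month' (how='inner') → 2 rows:
   wind month   city  high  days
0     2   Sep   Oslo    15    13
1     7   Oct  Quito   -11    10
add column days_x10 = t['days'] * 10:
   wind month   city  high  days  days_x10
0     2   Sep   Oslo    15    13       130
1     7   Oct  Quito   -11    10       100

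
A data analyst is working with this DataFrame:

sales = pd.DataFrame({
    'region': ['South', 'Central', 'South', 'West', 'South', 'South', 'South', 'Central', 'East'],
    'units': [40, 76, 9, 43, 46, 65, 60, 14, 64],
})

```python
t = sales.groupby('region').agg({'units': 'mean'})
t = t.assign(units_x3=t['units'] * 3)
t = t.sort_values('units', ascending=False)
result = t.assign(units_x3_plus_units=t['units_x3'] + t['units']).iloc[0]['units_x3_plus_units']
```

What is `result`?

group by region, mean of units:
         units
region        
Central   45.0
East      64.0
South     44.0
West      43.0
add column units_x3 = t['units'] * 3:
         units  units_x3
region                  
Central   45.0     135.0
East      64.0     192.0
South     44.0     132.0
West      43.0     129.0
sort by units descending:
         units  units_x3
region                  
East      64.0     192.0
Central   45.0     135.0
South     44.0     132.0
West      43.0     129.0
add column units_x3_plus_units = t['units_x3'] + t['units']:
         units  units_x3  units_x3_plus_units
region                                       
East      64.0     192.0                256.0
Central   45.0     135.0                180.0
South     44.0     132.0                176.0
West      43.0     129.0                172.0

256.0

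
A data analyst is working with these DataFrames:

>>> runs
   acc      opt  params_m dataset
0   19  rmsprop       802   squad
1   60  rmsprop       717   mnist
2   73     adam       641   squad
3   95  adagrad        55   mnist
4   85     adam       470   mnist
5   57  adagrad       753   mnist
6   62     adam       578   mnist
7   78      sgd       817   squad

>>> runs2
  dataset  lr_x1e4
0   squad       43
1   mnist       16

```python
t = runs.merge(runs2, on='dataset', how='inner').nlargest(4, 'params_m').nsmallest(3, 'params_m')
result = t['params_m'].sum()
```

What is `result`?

2272

merge on 'dataset' (how='inner') → 8 rows:
   acc      opt  params_m dataset  lr_x1e4
0   19  rmsprop       802   squad       43
1   60  rmsprop       717   mnist       16
2   73     adam       641   squad       43
3   95  adagrad        55   mnist       16
4   85     adam       470   mnist       16
5   57  adagrad       753   mnist       16
6   62     adam       578   mnist       16
7   78      sgd       817   squad       43
take 4 rows with largest params_m:
   acc      opt  params_m dataset  lr_x1e4
7   78      sgd       817   squad       43
0   19  rmsprop       802   squad       43
5   57  adagrad       753   mnist       16
1   60  rmsprop       717   mnist       16
take 3 rows with smallest params_m:
   acc      opt  params_m dataset  lr_x1e4
1   60  rmsprop       717   mnist       16
5   57  adagrad       753   mnist       16
0   19  rmsprop       802   squad       43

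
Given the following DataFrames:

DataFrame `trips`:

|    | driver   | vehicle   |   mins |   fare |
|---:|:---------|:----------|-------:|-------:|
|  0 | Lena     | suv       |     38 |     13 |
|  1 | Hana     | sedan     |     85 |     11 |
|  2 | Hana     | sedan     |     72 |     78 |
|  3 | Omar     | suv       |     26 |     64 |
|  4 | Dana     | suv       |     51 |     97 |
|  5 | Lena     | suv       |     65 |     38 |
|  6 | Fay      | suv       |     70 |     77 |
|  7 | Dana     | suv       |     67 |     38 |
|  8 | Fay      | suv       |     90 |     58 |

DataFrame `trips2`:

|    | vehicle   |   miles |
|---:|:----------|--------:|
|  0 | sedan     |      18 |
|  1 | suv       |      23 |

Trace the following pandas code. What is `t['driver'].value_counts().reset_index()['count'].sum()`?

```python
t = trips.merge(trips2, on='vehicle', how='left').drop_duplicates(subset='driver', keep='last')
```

merge on 'vehicle' (how='left') → 9 rows:
  driver vehicle  mins  fare  miles
0   Lena     suv    38    13     23
1   Hana   sedan    85    11     18
2   Hana   sedan    72    78     18
3   Omar     suv    26    64     23
4   Dana     suv    51    97     23
5   Lena     suv    65    38     23
6    Fay     suv    70    77     23
7   Dana     suv    67    38     23
8    Fay     suv    90    58     23
drop duplicate driver (keep=last):
  driver vehicle  mins  fare  miles
2   Hana   sedan    72    78     18
3   Omar     suv    26    64     23
5   Lena     suv    65    38     23
7   Dana     suv    67    38     23
8    Fay     suv    90    58     23
value_counts of driver:
driver
Hana    1
Omar    1
Lena    1
Dana    1
Fay     1
Name: count, dtype: int64
reset_index():
  driver  count
0   Hana      1
1   Omar      1
2   Lena      1
3   Dana      1
4    Fay      1

5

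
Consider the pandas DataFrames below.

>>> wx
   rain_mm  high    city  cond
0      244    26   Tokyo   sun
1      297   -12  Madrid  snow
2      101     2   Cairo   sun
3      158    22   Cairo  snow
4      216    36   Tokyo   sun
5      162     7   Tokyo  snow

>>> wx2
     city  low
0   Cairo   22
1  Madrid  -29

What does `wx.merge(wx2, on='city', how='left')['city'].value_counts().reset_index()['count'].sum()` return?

merge on 'city' (how='left') → 6 rows:
   rain_mm  high    city  cond   low
0      244    26   Tokyo   sun   NaN
1      297   -12  Madrid  snow -29.0
2      101     2   Cairo   sun  22.0
3      158    22   Cairo  snow  22.0
4      216    36   Tokyo   sun   NaN
5      162     7   Tokyo  snow   NaN
value_counts of city:
city
Tokyo     3
Cairo     2
Madrid    1
Name: count, dtype: int64
reset_index():
     city  count
0   Tokyo      3
1   Cairo      2
2  Madrid      1
The sum of column 'count' is 6.

6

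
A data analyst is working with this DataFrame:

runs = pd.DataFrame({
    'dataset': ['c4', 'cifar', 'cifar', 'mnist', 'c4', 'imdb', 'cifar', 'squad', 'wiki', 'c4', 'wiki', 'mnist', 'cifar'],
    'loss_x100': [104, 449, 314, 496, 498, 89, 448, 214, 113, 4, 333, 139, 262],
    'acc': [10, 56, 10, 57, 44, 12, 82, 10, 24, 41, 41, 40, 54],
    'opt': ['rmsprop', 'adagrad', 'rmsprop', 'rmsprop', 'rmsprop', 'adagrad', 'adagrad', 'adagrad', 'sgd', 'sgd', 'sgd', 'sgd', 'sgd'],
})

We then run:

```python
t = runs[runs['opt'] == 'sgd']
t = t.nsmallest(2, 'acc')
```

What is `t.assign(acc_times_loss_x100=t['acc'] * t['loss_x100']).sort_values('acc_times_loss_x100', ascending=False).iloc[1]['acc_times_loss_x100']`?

filter rows where opt == 'sgd':
   dataset  loss_x100  acc  opt
8     wiki        113   24  sgd
9       c4          4   41  sgd
10    wiki        333   41  sgd
11   mnist        139   40  sgd
12   cifar        262   54  sgd
take 2 rows with smallest acc:
   dataset  loss_x100  acc  opt
8     wiki        113   24  sgd
11   mnist        139   40  sgd
add column acc_times_loss_x100 = t['acc'] * t['loss_x100']:
   dataset  loss_x100  acc  opt  acc_times_loss_x100
8     wiki        113   24  sgd                 2712
11   mnist        139   40  sgd                 5560
sort by acc_times_loss_x100 descending:
   dataset  loss_x100  acc  opt  acc_times_loss_x100
11   mnist        139   40  sgd                 5560
8     wiki        113   24  sgd                 2712

2712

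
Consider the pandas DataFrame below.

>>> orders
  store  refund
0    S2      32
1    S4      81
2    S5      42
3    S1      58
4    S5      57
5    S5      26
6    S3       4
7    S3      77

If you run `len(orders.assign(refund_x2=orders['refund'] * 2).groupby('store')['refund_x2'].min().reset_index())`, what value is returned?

add column refund_x2 = orders['refund'] * 2:
  store  refund  refund_x2
0    S2      32         64
1    S4      81        162
2    S5      42         84
3    S1      58        116
4    S5      57        114
5    S5      26         52
6    S3       4          8
7    S3      77        154
group by store, min of refund_x2:
store
S1    116
S2     64
S3      8
S4    162
S5     52
Name: refund_x2, dtype: int64
reset_index():
  store  refund_x2
0    S1        116
1    S2         64
2    S3          8
3    S4        162
4    S5         52
Hence 5.

5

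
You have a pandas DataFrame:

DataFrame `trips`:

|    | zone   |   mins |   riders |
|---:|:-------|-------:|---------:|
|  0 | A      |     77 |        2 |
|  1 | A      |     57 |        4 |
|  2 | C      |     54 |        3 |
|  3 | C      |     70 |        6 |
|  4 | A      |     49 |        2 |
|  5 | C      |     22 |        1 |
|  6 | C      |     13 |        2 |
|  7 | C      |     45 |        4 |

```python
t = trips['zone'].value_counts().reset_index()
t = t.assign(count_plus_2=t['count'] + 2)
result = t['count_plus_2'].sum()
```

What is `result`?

value_counts of zone:
zone
C    5
A    3
Name: count, dtype: int64
reset_index():
  zone  count
0    C      5
1    A      3
add column count_plus_2 = t['count'] + 2:
  zone  count  count_plus_2
0    C      5             7
1    A      3             5

12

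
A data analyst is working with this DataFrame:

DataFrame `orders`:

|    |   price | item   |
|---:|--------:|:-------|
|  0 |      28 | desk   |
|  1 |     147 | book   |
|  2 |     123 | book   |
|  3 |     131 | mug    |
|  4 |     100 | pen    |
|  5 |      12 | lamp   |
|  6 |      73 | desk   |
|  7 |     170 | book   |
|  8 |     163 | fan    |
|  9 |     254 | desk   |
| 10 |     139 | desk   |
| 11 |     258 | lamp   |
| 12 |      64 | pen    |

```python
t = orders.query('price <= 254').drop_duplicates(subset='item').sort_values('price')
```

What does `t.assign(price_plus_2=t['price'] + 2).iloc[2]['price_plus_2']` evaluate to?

filter rows where price <= 254:
    price  item
0      28  desk
1     147  book
2     123  book
3     131   mug
4     100   pen
5      12  lamp
6      73  desk
7     170  book
8     163   fan
9     254  desk
10    139  desk
12     64   pen
drop duplicate item (keep=first):
   price  item
0     28  desk
1    147  book
3    131   mug
4    100   pen
5     12  lamp
8    163   fan
sort by price:
   price  item
5     12  lamp
0     28  desk
4    100   pen
3    131   mug
1    147  book
8    163   fan
add column price_plus_2 = t['price'] + 2:
   price  item  price_plus_2
5     12  lamp            14
0     28  desk            30
4    100   pen           102
3    131   mug           133
1    147  book           149
8    163   fan           165
So iloc[2]['price_plus_2'] = 102.

102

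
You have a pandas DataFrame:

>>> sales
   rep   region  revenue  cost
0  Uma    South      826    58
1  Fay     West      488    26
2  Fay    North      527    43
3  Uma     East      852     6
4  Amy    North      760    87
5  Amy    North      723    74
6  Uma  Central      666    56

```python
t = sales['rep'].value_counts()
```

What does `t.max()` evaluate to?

value_counts of rep:
rep
Uma    3
Fay    2
Amy    2
Name: count, dtype: int64
max of the resulting series → 3

3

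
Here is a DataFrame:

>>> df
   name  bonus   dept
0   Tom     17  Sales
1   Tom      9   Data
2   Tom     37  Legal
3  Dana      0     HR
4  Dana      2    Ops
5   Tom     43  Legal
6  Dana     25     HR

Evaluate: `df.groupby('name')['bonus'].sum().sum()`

133

group by name, sum of bonus:
name
Dana     27
Tom     106
Name: bonus, dtype: int64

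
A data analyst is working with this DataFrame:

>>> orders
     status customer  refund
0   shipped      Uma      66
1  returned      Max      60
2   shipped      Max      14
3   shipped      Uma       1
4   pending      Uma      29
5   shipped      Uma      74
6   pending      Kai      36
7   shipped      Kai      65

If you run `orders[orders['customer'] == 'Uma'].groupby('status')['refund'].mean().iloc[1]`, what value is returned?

47.0

filter rows where customer == 'Uma':
    status customer  refund
0  shipped      Uma      66
3  shipped      Uma       1
4  pending      Uma      29
5  shipped      Uma      74
group by status, mean of refund:
status
pending    29.0
shipped    47.0
Name: refund, dtype: float64
Finally, value at position 1 = 47.0.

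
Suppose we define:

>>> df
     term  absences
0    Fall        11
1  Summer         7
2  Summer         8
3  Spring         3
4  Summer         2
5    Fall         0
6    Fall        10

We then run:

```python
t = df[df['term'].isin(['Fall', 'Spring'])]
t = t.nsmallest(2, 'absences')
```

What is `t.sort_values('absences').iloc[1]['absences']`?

filter rows where term in ['Fall', 'Spring']:
     term  absences
0    Fall        11
3  Spring         3
5    Fall         0
6    Fall        10
take 2 rows with smallest absences:
     term  absences
5    Fall         0
3  Spring         3
sort by absences:
     term  absences
5    Fall         0
3  Spring         3

3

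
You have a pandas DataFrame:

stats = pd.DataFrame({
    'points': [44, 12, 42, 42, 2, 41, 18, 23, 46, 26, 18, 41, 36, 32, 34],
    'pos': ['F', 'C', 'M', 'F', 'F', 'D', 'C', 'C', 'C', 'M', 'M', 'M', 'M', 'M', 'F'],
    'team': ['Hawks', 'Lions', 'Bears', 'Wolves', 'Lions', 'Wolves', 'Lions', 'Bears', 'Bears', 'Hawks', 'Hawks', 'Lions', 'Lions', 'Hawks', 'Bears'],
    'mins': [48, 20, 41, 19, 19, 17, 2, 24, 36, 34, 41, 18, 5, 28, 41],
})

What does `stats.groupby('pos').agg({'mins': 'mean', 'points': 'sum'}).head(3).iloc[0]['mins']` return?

group by pos: mean(mins), sum(points):
          mins  points
pos                   
C    20.500000      99
D    17.000000      41
F    31.750000     122
M    27.833333     195
take first 3 rows:
      mins  points
pos               
C    20.50      99
D    17.00      41
F    31.75     122
Hence 20.5.

20.5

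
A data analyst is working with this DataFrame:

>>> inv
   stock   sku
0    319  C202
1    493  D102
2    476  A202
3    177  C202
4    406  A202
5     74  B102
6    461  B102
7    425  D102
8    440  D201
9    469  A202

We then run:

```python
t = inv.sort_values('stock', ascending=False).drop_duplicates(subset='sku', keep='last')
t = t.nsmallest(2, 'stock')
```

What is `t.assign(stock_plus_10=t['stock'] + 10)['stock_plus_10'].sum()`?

271

sort by stock descending:
   stock   sku
1    493  D102
2    476  A202
9    469  A202
6    461  B102
8    440  D201
7    425  D102
4    406  A202
0    319  C202
3    177  C202
5     74  B102
drop duplicate sku (keep=last):
   stock   sku
8    440  D201
7    425  D102
4    406  A202
3    177  C202
5     74  B102
take 2 rows with smallest stock:
   stock   sku
5     74  B102
3    177  C202
add column stock_plus_10 = t['stock'] + 10:
   stock   sku  stock_plus_10
5     74  B102             84
3    177  C202            187
Then the sum of column 'stock_plus_10': 271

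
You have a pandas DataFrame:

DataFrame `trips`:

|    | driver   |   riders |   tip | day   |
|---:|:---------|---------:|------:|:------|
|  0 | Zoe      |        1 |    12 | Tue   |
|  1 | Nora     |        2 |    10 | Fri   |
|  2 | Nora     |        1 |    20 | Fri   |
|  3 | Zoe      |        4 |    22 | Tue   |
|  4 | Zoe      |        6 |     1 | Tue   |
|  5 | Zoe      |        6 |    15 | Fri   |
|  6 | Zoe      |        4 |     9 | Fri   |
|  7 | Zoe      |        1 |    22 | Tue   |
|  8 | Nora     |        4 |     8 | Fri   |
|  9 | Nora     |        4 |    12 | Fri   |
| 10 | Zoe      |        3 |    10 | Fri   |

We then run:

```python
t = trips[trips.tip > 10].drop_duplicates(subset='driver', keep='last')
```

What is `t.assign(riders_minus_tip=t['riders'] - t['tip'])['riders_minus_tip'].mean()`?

filter rows where tip > 10:
  driver  riders  tip  day
0    Zoe       1   12  Tue
2   Nora       1   20  Fri
3    Zoe       4   22  Tue
5    Zoe       6   15  Fri
7    Zoe       1   22  Tue
9   Nora       4   12  Fri
drop duplicate driver (keep=last):
  driver  riders  tip  day
7    Zoe       1   22  Tue
9   Nora       4   12  Fri
add column riders_minus_tip = t['riders'] - t['tip']:
  driver  riders  tip  day  riders_minus_tip
7    Zoe       1   22  Tue               -21
9   Nora       4   12  Fri                -8
Then the mean of column 'riders_minus_tip': -14.5

-14.5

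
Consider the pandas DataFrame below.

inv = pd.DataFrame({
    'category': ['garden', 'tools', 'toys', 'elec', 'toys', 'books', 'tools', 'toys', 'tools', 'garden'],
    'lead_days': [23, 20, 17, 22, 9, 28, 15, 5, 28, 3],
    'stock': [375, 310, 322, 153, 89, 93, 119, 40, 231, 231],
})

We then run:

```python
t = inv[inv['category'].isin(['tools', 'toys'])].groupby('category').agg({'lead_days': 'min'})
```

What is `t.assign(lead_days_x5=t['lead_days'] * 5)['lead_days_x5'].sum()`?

filter rows where category in ['tools', 'toys']:
  category  lead_days  stock
1    tools         20    310
2     toys         17    322
4     toys          9     89
6    tools         15    119
7     toys          5     40
8    tools         28    231
group by category, min of lead_days:
          lead_days
category           
tools            15
toys              5
add column lead_days_x5 = t['lead_days'] * 5:
          lead_days  lead_days_x5
category                         
tools            15            75
toys              5            25
The sum of column 'lead_days_x5' is 100.

100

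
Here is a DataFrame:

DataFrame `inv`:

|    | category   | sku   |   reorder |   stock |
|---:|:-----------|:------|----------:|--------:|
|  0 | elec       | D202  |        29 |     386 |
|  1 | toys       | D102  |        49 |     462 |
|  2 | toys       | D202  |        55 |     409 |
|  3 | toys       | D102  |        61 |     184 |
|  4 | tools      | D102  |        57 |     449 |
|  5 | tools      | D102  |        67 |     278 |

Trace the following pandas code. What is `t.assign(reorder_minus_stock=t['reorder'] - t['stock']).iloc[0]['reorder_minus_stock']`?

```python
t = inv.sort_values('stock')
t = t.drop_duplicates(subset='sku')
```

-123

sort by stock:
  category   sku  reorder  stock
3     toys  D102       61    184
5    tools  D102       67    278
0     elec  D202       29    386
2     toys  D202       55    409
4    tools  D102       57    449
1     toys  D102       49    462
drop duplicate sku (keep=first):
  category   sku  reorder  stock
3     toys  D102       61    184
0     elec  D202       29    386
add column reorder_minus_stock = t['reorder'] - t['stock']:
  category   sku  reorder  stock  reorder_minus_stock
3     toys  D102       61    184                 -123
0     elec  D202       29    386                 -357
Hence -123.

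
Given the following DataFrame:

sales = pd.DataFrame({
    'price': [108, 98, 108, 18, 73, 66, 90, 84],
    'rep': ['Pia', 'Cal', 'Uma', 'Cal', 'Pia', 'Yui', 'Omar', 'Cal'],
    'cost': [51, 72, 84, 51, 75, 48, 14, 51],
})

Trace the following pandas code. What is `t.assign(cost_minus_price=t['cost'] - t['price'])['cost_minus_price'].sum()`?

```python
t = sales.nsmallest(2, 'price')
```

take 2 rows with smallest price:
   price  rep  cost
3     18  Cal    51
5     66  Yui    48
add column cost_minus_price = t['cost'] - t['price']:
   price  rep  cost  cost_minus_price
3     18  Cal    51                33
5     66  Yui    48               -18

15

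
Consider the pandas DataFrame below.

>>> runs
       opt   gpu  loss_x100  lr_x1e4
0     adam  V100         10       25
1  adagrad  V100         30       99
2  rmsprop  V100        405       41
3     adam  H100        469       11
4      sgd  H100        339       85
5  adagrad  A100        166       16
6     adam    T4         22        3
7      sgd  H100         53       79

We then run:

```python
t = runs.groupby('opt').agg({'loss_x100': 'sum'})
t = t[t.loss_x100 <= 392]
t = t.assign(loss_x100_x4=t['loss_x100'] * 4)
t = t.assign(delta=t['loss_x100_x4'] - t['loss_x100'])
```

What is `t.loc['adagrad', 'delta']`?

588

group by opt, sum of loss_x100:
         loss_x100
opt               
adagrad        196
adam           501
rmsprop        405
sgd            392
filter rows where loss_x100 <= 392:
         loss_x100
opt               
adagrad        196
sgd            392
add column loss_x100_x4 = t['loss_x100'] * 4:
         loss_x100  loss_x100_x4
opt                             
adagrad        196           784
sgd            392          1568
add column delta = t['loss_x100_x4'] - t['loss_x100']:
         loss_x100  loss_x100_x4  delta
opt                                    
adagrad        196           784    588
sgd            392          1568   1176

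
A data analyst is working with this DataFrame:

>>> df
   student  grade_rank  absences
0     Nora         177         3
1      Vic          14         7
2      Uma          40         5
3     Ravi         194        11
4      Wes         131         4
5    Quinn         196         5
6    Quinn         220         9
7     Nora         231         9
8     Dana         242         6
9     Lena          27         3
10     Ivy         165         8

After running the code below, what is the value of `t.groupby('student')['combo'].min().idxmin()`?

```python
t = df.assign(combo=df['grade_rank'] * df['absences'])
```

Lena

add column combo = df['grade_rank'] * df['absences']:
   student  grade_rank  absences  combo
0     Nora         177         3    531
1      Vic          14         7     98
2      Uma          40         5    200
3     Ravi         194        11   2134
4      Wes         131         4    524
5    Quinn         196         5    980
6    Quinn         220         9   1980
7     Nora         231         9   2079
8     Dana         242         6   1452
9     Lena          27         3     81
10     Ivy         165         8   1320
group by student, min of combo:
student
Dana     1452
Ivy      1320
Lena       81
Nora      531
Quinn     980
Ravi     2134
Uma       200
Vic        98
Wes       524
Name: combo, dtype: int64
Then the label with the smallest value: Lena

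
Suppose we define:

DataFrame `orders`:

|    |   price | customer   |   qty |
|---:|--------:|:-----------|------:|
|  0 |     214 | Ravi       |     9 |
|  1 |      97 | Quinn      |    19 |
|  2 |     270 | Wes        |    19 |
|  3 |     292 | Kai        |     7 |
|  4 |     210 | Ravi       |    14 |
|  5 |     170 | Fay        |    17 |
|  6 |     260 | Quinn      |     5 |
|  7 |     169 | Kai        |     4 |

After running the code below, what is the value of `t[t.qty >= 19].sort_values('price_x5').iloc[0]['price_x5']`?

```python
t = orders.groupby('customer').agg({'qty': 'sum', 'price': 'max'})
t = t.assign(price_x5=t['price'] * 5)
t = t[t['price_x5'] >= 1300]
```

1300

group by customer: sum(qty), max(price):
          qty  price
customer            
Fay        17    170
Kai        11    292
Quinn      24    260
Ravi       23    214
Wes        19    270
add column price_x5 = t['price'] * 5:
          qty  price  price_x5
customer                      
Fay        17    170       850
Kai        11    292      1460
Quinn      24    260      1300
Ravi       23    214      1070
Wes        19    270      1350
filter rows where price_x5 >= 1300:
          qty  price  price_x5
customer                      
Kai        11    292      1460
Quinn      24    260      1300
Wes        19    270      1350
filter rows where qty >= 19:
          qty  price  price_x5
customer                      
Quinn      24    260      1300
Wes        19    270      1350
sort by price_x5:
          qty  price  price_x5
customer                      
Quinn      24    260      1300
Wes        19    270      1350
Finally, value at position 0, column 'price_x5' = 1300.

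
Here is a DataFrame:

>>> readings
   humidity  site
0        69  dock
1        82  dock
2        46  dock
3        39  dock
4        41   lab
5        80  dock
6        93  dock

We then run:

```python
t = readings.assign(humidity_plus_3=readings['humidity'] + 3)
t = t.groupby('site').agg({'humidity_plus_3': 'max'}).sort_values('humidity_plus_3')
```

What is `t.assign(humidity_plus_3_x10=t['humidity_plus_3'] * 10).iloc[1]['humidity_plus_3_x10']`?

960

add column humidity_plus_3 = readings['humidity'] + 3:
   humidity  site  humidity_plus_3
0        69  dock               72
1        82  dock               85
2        46  dock               49
3        39  dock               42
4        41   lab               44
5        80  dock               83
6        93  dock               96
group by site, max of humidity_plus_3:
      humidity_plus_3
site                 
dock               96
lab                44
sort by humidity_plus_3:
      humidity_plus_3
site                 
lab                44
dock               96
add column humidity_plus_3_x10 = t['humidity_plus_3'] * 10:
      humidity_plus_3  humidity_plus_3_x10
site                                      
lab                44                  440
dock               96                  960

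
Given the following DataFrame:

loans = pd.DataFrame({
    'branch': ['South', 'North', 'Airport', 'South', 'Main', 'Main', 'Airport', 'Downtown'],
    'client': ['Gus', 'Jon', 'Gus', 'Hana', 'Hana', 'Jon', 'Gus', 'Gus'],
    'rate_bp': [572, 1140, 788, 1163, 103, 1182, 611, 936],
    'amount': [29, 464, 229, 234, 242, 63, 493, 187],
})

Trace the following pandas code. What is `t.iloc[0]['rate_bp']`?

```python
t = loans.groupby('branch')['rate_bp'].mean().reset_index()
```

699.5

group by branch, mean of rate_bp:
branch
Airport      699.5
Downtown     936.0
Main         642.5
North       1140.0
South        867.5
Name: rate_bp, dtype: float64
reset_index():
     branch  rate_bp
0   Airport    699.5
1  Downtown    936.0
2      Main    642.5
3     North   1140.0
4     South    867.5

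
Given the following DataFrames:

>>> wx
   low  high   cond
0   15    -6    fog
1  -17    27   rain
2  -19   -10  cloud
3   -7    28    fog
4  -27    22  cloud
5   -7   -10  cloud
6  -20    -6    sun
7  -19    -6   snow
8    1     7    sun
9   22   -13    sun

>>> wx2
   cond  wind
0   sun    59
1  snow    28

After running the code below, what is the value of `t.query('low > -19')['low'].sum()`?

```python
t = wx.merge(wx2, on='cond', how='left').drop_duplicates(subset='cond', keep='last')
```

merge on 'cond' (how='left') → 10 rows:
   low  high   cond  wind
0   15    -6    fog   NaN
1  -17    27   rain   NaN
2  -19   -10  cloud   NaN
3   -7    28    fog   NaN
4  -27    22  cloud   NaN
5   -7   -10  cloud   NaN
6  -20    -6    sun  59.0
7  -19    -6   snow  28.0
8    1     7    sun  59.0
9   22   -13    sun  59.0
drop duplicate cond (keep=last):
   low  high   cond  wind
1  -17    27   rain   NaN
3   -7    28    fog   NaN
5   -7   -10  cloud   NaN
7  -19    -6   snow  28.0
9   22   -13    sun  59.0
filter rows where low > -19:
   low  high   cond  wind
1  -17    27   rain   NaN
3   -7    28    fog   NaN
5   -7   -10  cloud   NaN
9   22   -13    sun  59.0
The sum of column 'low' is -9.

-9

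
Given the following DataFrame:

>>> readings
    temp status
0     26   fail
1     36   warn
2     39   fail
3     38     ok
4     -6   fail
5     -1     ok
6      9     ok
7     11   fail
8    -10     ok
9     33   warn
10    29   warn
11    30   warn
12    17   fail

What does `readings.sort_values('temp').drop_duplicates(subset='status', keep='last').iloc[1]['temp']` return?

38

sort by temp:
    temp status
8    -10     ok
4     -6   fail
5     -1     ok
6      9     ok
7     11   fail
12    17   fail
0     26   fail
10    29   warn
11    30   warn
9     33   warn
1     36   warn
3     38     ok
2     39   fail
drop duplicate status (keep=last):
   temp status
1    36   warn
3    38     ok
2    39   fail
Hence 38.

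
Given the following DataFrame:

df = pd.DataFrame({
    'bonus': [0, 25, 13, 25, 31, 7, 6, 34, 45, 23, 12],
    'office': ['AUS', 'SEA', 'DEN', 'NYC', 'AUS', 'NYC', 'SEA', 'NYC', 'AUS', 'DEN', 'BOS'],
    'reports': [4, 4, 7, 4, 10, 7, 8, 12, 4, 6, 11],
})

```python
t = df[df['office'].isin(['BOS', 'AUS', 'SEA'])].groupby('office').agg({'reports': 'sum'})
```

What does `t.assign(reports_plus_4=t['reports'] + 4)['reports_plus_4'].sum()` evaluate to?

filter rows where office in ['BOS', 'AUS', 'SEA']:
    bonus office  reports
0       0    AUS        4
1      25    SEA        4
4      31    AUS       10
6       6    SEA        8
8      45    AUS        4
10     12    BOS       11
group by office, sum of reports:
        reports
office         
AUS          18
BOS          11
SEA          12
add column reports_plus_4 = t['reports'] + 4:
        reports  reports_plus_4
office                         
AUS          18              22
BOS          11              15
SEA          12              16
Reading off the sum of column 'reports_plus_4', we get 53.

53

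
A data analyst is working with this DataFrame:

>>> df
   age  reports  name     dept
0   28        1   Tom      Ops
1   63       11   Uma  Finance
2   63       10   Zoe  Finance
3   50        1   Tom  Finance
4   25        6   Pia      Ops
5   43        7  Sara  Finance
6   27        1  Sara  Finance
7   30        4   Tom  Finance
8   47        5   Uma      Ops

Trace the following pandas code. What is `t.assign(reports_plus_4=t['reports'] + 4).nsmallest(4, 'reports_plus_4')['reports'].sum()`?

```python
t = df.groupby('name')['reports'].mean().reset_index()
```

group by name, mean of reports:
name
Pia      6.0
Sara     4.0
Tom      2.0
Uma      8.0
Zoe     10.0
Name: reports, dtype: float64
reset_index():
   name  reports
0   Pia      6.0
1  Sara      4.0
2   Tom      2.0
3   Uma      8.0
4   Zoe     10.0
add column reports_plus_4 = t['reports'] + 4:
   name  reports  reports_plus_4
0   Pia      6.0            10.0
1  Sara      4.0             8.0
2   Tom      2.0             6.0
3   Uma      8.0            12.0
4   Zoe     10.0            14.0
take 4 rows with smallest reports_plus_4:
   name  reports  reports_plus_4
2   Tom      2.0             6.0
1  Sara      4.0             8.0
0   Pia      6.0            10.0
3   Uma      8.0            12.0
The sum of column 'reports' is 20.0.

20.0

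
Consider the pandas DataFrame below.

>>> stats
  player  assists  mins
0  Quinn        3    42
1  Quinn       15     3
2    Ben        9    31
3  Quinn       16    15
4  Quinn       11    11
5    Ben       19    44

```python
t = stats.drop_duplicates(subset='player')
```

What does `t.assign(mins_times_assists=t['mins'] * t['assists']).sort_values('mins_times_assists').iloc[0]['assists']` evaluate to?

drop duplicate player (keep=first):
  player  assists  mins
0  Quinn        3    42
2    Ben        9    31
add column mins_times_assists = t['mins'] * t['assists']:
  player  assists  mins  mins_times_assists
0  Quinn        3    42                 126
2    Ben        9    31                 279
sort by mins_times_assists:
  player  assists  mins  mins_times_assists
0  Quinn        3    42                 126
2    Ben        9    31                 279

3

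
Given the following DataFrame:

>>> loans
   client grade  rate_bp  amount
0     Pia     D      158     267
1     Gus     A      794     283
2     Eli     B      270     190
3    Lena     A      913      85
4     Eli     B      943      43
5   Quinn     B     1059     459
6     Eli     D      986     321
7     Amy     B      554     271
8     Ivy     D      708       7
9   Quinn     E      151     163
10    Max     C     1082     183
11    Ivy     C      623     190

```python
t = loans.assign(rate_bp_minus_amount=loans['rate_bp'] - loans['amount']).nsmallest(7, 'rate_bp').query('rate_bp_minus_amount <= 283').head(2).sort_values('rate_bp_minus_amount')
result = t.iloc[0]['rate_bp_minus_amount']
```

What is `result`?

add column rate_bp_minus_amount = loans['rate_bp'] - loans['amount']:
   client grade  rate_bp  amount  rate_bp_minus_amount
0     Pia     D      158     267                  -109
1     Gus     A      794     283                   511
2     Eli     B      270     190                    80
3    Lena     A      913      85                   828
4     Eli     B      943      43                   900
5   Quinn     B     1059     459                   600
6     Eli     D      986     321                   665
7     Amy     B      554     271                   283
8     Ivy     D      708       7                   701
9   Quinn     E      151     163                   -12
10    Max     C     1082     183                   899
11    Ivy     C      623     190                   433
take 7 rows with smallest rate_bp:
   client grade  rate_bp  amount  rate_bp_minus_amount
9   Quinn     E      151     163                   -12
0     Pia     D      158     267                  -109
2     Eli     B      270     190                    80
7     Amy     B      554     271                   283
11    Ivy     C      623     190                   433
8     Ivy     D      708       7                   701
1     Gus     A      794     283                   511
filter rows where rate_bp_minus_amount <= 283:
  client grade  rate_bp  amount  rate_bp_minus_amount
9  Quinn     E      151     163                   -12
0    Pia     D      158     267                  -109
2    Eli     B      270     190                    80
7    Amy     B      554     271                   283
take first 2 rows:
  client grade  rate_bp  amount  rate_bp_minus_amount
9  Quinn     E      151     163                   -12
0    Pia     D      158     267                  -109
sort by rate_bp_minus_amount:
  client grade  rate_bp  amount  rate_bp_minus_amount
0    Pia     D      158     267                  -109
9  Quinn     E      151     163                   -12
So iloc[0]['rate_bp_minus_amount'] = -109.

-109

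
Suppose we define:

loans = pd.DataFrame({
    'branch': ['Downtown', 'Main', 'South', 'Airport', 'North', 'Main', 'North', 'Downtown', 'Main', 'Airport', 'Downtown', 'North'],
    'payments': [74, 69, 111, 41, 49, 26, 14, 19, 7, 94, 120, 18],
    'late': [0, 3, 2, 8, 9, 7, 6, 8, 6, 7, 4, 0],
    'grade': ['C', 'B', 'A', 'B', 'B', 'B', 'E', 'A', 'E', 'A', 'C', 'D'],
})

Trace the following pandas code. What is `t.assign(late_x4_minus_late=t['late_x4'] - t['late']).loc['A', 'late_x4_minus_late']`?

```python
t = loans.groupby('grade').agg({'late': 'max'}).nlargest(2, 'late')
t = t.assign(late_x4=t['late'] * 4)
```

24

group by grade, max of late:
       late
grade      
A         8
B         9
C         4
D         0
E         6
take 2 rows with largest late:
       late
grade      
B         9
A         8
add column late_x4 = t['late'] * 4:
       late  late_x4
grade               
B         9       36
A         8       32
add column late_x4_minus_late = t['late_x4'] - t['late']:
       late  late_x4  late_x4_minus_late
grade                                   
B         9       36                  27
A         8       32                  24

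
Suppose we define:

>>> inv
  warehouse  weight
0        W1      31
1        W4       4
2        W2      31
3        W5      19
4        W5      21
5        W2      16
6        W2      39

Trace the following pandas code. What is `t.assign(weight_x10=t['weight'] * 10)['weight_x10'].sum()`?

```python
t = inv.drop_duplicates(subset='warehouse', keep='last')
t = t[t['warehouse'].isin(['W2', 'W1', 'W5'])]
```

drop duplicate warehouse (keep=last):
  warehouse  weight
0        W1      31
1        W4       4
4        W5      21
6        W2      39
filter rows where warehouse in ['W2', 'W1', 'W5']:
  warehouse  weight
0        W1      31
4        W5      21
6        W2      39
add column weight_x10 = t['weight'] * 10:
  warehouse  weight  weight_x10
0        W1      31         310
4        W5      21         210
6        W2      39         390
Finally, sum of column 'weight_x10' = 910.

910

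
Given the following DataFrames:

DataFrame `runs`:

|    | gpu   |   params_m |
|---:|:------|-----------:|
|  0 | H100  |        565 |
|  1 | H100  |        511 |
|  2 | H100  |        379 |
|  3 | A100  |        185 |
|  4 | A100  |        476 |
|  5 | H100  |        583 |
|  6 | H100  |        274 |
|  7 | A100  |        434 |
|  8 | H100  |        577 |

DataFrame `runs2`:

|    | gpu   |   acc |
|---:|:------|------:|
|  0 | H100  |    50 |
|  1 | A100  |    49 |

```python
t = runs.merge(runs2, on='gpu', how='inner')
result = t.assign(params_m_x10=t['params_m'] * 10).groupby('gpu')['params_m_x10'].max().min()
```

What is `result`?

4760

merge on 'gpu' (how='inner') → 9 rows:
    gpu  params_m  acc
0  H100       565   50
1  H100       511   50
2  H100       379   50
3  A100       185   49
4  A100       476   49
5  H100       583   50
6  H100       274   50
7  A100       434   49
8  H100       577   50
add column params_m_x10 = t['params_m'] * 10:
    gpu  params_m  acc  params_m_x10
0  H100       565   50          5650
1  H100       511   50          5110
2  H100       379   50          3790
3  A100       185   49          1850
4  A100       476   49          4760
5  H100       583   50          5830
6  H100       274   50          2740
7  A100       434   49          4340
8  H100       577   50          5770
group by gpu, max of params_m_x10:
gpu
A100    4760
H100    5830
Name: params_m_x10, dtype: int64
Hence 4760.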